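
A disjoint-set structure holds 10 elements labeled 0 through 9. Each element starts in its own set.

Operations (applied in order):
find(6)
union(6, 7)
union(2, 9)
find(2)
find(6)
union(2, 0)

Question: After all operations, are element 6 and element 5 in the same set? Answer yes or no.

Answer: no

Derivation:
Step 1: find(6) -> no change; set of 6 is {6}
Step 2: union(6, 7) -> merged; set of 6 now {6, 7}
Step 3: union(2, 9) -> merged; set of 2 now {2, 9}
Step 4: find(2) -> no change; set of 2 is {2, 9}
Step 5: find(6) -> no change; set of 6 is {6, 7}
Step 6: union(2, 0) -> merged; set of 2 now {0, 2, 9}
Set of 6: {6, 7}; 5 is not a member.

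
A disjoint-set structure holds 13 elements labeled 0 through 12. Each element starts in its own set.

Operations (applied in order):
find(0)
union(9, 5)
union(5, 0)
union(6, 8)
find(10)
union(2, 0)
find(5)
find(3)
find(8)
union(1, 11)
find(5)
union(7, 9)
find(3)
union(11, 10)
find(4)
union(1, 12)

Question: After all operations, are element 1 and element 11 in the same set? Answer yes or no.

Step 1: find(0) -> no change; set of 0 is {0}
Step 2: union(9, 5) -> merged; set of 9 now {5, 9}
Step 3: union(5, 0) -> merged; set of 5 now {0, 5, 9}
Step 4: union(6, 8) -> merged; set of 6 now {6, 8}
Step 5: find(10) -> no change; set of 10 is {10}
Step 6: union(2, 0) -> merged; set of 2 now {0, 2, 5, 9}
Step 7: find(5) -> no change; set of 5 is {0, 2, 5, 9}
Step 8: find(3) -> no change; set of 3 is {3}
Step 9: find(8) -> no change; set of 8 is {6, 8}
Step 10: union(1, 11) -> merged; set of 1 now {1, 11}
Step 11: find(5) -> no change; set of 5 is {0, 2, 5, 9}
Step 12: union(7, 9) -> merged; set of 7 now {0, 2, 5, 7, 9}
Step 13: find(3) -> no change; set of 3 is {3}
Step 14: union(11, 10) -> merged; set of 11 now {1, 10, 11}
Step 15: find(4) -> no change; set of 4 is {4}
Step 16: union(1, 12) -> merged; set of 1 now {1, 10, 11, 12}
Set of 1: {1, 10, 11, 12}; 11 is a member.

Answer: yes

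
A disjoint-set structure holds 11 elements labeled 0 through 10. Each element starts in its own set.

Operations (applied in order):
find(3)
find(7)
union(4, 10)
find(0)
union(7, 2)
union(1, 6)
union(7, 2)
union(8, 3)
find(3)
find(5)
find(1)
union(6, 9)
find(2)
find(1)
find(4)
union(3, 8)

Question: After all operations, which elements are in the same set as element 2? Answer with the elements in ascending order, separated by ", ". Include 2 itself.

Step 1: find(3) -> no change; set of 3 is {3}
Step 2: find(7) -> no change; set of 7 is {7}
Step 3: union(4, 10) -> merged; set of 4 now {4, 10}
Step 4: find(0) -> no change; set of 0 is {0}
Step 5: union(7, 2) -> merged; set of 7 now {2, 7}
Step 6: union(1, 6) -> merged; set of 1 now {1, 6}
Step 7: union(7, 2) -> already same set; set of 7 now {2, 7}
Step 8: union(8, 3) -> merged; set of 8 now {3, 8}
Step 9: find(3) -> no change; set of 3 is {3, 8}
Step 10: find(5) -> no change; set of 5 is {5}
Step 11: find(1) -> no change; set of 1 is {1, 6}
Step 12: union(6, 9) -> merged; set of 6 now {1, 6, 9}
Step 13: find(2) -> no change; set of 2 is {2, 7}
Step 14: find(1) -> no change; set of 1 is {1, 6, 9}
Step 15: find(4) -> no change; set of 4 is {4, 10}
Step 16: union(3, 8) -> already same set; set of 3 now {3, 8}
Component of 2: {2, 7}

Answer: 2, 7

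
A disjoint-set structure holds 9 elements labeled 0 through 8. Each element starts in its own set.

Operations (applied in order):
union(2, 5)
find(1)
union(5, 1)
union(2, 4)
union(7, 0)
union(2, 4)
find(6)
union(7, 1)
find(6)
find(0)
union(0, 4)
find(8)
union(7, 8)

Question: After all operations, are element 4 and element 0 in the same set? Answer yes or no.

Step 1: union(2, 5) -> merged; set of 2 now {2, 5}
Step 2: find(1) -> no change; set of 1 is {1}
Step 3: union(5, 1) -> merged; set of 5 now {1, 2, 5}
Step 4: union(2, 4) -> merged; set of 2 now {1, 2, 4, 5}
Step 5: union(7, 0) -> merged; set of 7 now {0, 7}
Step 6: union(2, 4) -> already same set; set of 2 now {1, 2, 4, 5}
Step 7: find(6) -> no change; set of 6 is {6}
Step 8: union(7, 1) -> merged; set of 7 now {0, 1, 2, 4, 5, 7}
Step 9: find(6) -> no change; set of 6 is {6}
Step 10: find(0) -> no change; set of 0 is {0, 1, 2, 4, 5, 7}
Step 11: union(0, 4) -> already same set; set of 0 now {0, 1, 2, 4, 5, 7}
Step 12: find(8) -> no change; set of 8 is {8}
Step 13: union(7, 8) -> merged; set of 7 now {0, 1, 2, 4, 5, 7, 8}
Set of 4: {0, 1, 2, 4, 5, 7, 8}; 0 is a member.

Answer: yes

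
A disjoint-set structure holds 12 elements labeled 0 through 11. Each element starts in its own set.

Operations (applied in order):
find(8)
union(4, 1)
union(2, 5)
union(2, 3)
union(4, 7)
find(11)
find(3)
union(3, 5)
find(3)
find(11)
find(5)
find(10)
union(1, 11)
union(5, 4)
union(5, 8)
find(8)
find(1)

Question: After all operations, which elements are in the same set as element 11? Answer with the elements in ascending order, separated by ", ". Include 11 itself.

Answer: 1, 2, 3, 4, 5, 7, 8, 11

Derivation:
Step 1: find(8) -> no change; set of 8 is {8}
Step 2: union(4, 1) -> merged; set of 4 now {1, 4}
Step 3: union(2, 5) -> merged; set of 2 now {2, 5}
Step 4: union(2, 3) -> merged; set of 2 now {2, 3, 5}
Step 5: union(4, 7) -> merged; set of 4 now {1, 4, 7}
Step 6: find(11) -> no change; set of 11 is {11}
Step 7: find(3) -> no change; set of 3 is {2, 3, 5}
Step 8: union(3, 5) -> already same set; set of 3 now {2, 3, 5}
Step 9: find(3) -> no change; set of 3 is {2, 3, 5}
Step 10: find(11) -> no change; set of 11 is {11}
Step 11: find(5) -> no change; set of 5 is {2, 3, 5}
Step 12: find(10) -> no change; set of 10 is {10}
Step 13: union(1, 11) -> merged; set of 1 now {1, 4, 7, 11}
Step 14: union(5, 4) -> merged; set of 5 now {1, 2, 3, 4, 5, 7, 11}
Step 15: union(5, 8) -> merged; set of 5 now {1, 2, 3, 4, 5, 7, 8, 11}
Step 16: find(8) -> no change; set of 8 is {1, 2, 3, 4, 5, 7, 8, 11}
Step 17: find(1) -> no change; set of 1 is {1, 2, 3, 4, 5, 7, 8, 11}
Component of 11: {1, 2, 3, 4, 5, 7, 8, 11}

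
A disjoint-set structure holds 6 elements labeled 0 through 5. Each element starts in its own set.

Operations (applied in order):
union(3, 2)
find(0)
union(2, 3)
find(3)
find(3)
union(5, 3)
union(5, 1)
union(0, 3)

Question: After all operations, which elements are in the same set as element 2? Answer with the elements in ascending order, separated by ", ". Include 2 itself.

Step 1: union(3, 2) -> merged; set of 3 now {2, 3}
Step 2: find(0) -> no change; set of 0 is {0}
Step 3: union(2, 3) -> already same set; set of 2 now {2, 3}
Step 4: find(3) -> no change; set of 3 is {2, 3}
Step 5: find(3) -> no change; set of 3 is {2, 3}
Step 6: union(5, 3) -> merged; set of 5 now {2, 3, 5}
Step 7: union(5, 1) -> merged; set of 5 now {1, 2, 3, 5}
Step 8: union(0, 3) -> merged; set of 0 now {0, 1, 2, 3, 5}
Component of 2: {0, 1, 2, 3, 5}

Answer: 0, 1, 2, 3, 5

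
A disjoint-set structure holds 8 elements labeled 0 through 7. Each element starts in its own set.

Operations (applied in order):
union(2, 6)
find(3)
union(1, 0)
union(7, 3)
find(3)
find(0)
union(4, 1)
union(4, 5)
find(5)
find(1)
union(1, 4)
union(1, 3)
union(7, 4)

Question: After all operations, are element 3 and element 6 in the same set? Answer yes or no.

Answer: no

Derivation:
Step 1: union(2, 6) -> merged; set of 2 now {2, 6}
Step 2: find(3) -> no change; set of 3 is {3}
Step 3: union(1, 0) -> merged; set of 1 now {0, 1}
Step 4: union(7, 3) -> merged; set of 7 now {3, 7}
Step 5: find(3) -> no change; set of 3 is {3, 7}
Step 6: find(0) -> no change; set of 0 is {0, 1}
Step 7: union(4, 1) -> merged; set of 4 now {0, 1, 4}
Step 8: union(4, 5) -> merged; set of 4 now {0, 1, 4, 5}
Step 9: find(5) -> no change; set of 5 is {0, 1, 4, 5}
Step 10: find(1) -> no change; set of 1 is {0, 1, 4, 5}
Step 11: union(1, 4) -> already same set; set of 1 now {0, 1, 4, 5}
Step 12: union(1, 3) -> merged; set of 1 now {0, 1, 3, 4, 5, 7}
Step 13: union(7, 4) -> already same set; set of 7 now {0, 1, 3, 4, 5, 7}
Set of 3: {0, 1, 3, 4, 5, 7}; 6 is not a member.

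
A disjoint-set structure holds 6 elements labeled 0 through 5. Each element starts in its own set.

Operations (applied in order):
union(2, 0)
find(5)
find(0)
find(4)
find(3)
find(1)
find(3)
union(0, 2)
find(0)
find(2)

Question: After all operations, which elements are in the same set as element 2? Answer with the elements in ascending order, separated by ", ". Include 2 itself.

Step 1: union(2, 0) -> merged; set of 2 now {0, 2}
Step 2: find(5) -> no change; set of 5 is {5}
Step 3: find(0) -> no change; set of 0 is {0, 2}
Step 4: find(4) -> no change; set of 4 is {4}
Step 5: find(3) -> no change; set of 3 is {3}
Step 6: find(1) -> no change; set of 1 is {1}
Step 7: find(3) -> no change; set of 3 is {3}
Step 8: union(0, 2) -> already same set; set of 0 now {0, 2}
Step 9: find(0) -> no change; set of 0 is {0, 2}
Step 10: find(2) -> no change; set of 2 is {0, 2}
Component of 2: {0, 2}

Answer: 0, 2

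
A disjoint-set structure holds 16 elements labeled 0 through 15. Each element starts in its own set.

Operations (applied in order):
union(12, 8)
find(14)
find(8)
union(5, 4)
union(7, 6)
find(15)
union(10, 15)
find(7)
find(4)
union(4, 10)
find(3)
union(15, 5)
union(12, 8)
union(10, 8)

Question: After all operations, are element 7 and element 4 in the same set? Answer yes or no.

Answer: no

Derivation:
Step 1: union(12, 8) -> merged; set of 12 now {8, 12}
Step 2: find(14) -> no change; set of 14 is {14}
Step 3: find(8) -> no change; set of 8 is {8, 12}
Step 4: union(5, 4) -> merged; set of 5 now {4, 5}
Step 5: union(7, 6) -> merged; set of 7 now {6, 7}
Step 6: find(15) -> no change; set of 15 is {15}
Step 7: union(10, 15) -> merged; set of 10 now {10, 15}
Step 8: find(7) -> no change; set of 7 is {6, 7}
Step 9: find(4) -> no change; set of 4 is {4, 5}
Step 10: union(4, 10) -> merged; set of 4 now {4, 5, 10, 15}
Step 11: find(3) -> no change; set of 3 is {3}
Step 12: union(15, 5) -> already same set; set of 15 now {4, 5, 10, 15}
Step 13: union(12, 8) -> already same set; set of 12 now {8, 12}
Step 14: union(10, 8) -> merged; set of 10 now {4, 5, 8, 10, 12, 15}
Set of 7: {6, 7}; 4 is not a member.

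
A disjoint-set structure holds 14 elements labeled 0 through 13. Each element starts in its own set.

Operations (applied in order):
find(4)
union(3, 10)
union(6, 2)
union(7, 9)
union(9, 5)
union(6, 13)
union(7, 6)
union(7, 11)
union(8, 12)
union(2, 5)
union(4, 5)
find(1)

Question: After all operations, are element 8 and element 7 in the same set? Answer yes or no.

Step 1: find(4) -> no change; set of 4 is {4}
Step 2: union(3, 10) -> merged; set of 3 now {3, 10}
Step 3: union(6, 2) -> merged; set of 6 now {2, 6}
Step 4: union(7, 9) -> merged; set of 7 now {7, 9}
Step 5: union(9, 5) -> merged; set of 9 now {5, 7, 9}
Step 6: union(6, 13) -> merged; set of 6 now {2, 6, 13}
Step 7: union(7, 6) -> merged; set of 7 now {2, 5, 6, 7, 9, 13}
Step 8: union(7, 11) -> merged; set of 7 now {2, 5, 6, 7, 9, 11, 13}
Step 9: union(8, 12) -> merged; set of 8 now {8, 12}
Step 10: union(2, 5) -> already same set; set of 2 now {2, 5, 6, 7, 9, 11, 13}
Step 11: union(4, 5) -> merged; set of 4 now {2, 4, 5, 6, 7, 9, 11, 13}
Step 12: find(1) -> no change; set of 1 is {1}
Set of 8: {8, 12}; 7 is not a member.

Answer: no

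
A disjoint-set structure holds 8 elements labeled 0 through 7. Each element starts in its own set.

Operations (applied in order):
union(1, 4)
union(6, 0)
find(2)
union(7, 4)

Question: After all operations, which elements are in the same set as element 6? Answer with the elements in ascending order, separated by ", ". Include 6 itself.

Answer: 0, 6

Derivation:
Step 1: union(1, 4) -> merged; set of 1 now {1, 4}
Step 2: union(6, 0) -> merged; set of 6 now {0, 6}
Step 3: find(2) -> no change; set of 2 is {2}
Step 4: union(7, 4) -> merged; set of 7 now {1, 4, 7}
Component of 6: {0, 6}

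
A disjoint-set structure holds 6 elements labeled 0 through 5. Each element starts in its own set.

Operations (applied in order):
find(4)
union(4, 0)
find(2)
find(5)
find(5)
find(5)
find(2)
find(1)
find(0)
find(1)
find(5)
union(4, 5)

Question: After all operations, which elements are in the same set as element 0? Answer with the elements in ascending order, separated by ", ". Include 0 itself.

Step 1: find(4) -> no change; set of 4 is {4}
Step 2: union(4, 0) -> merged; set of 4 now {0, 4}
Step 3: find(2) -> no change; set of 2 is {2}
Step 4: find(5) -> no change; set of 5 is {5}
Step 5: find(5) -> no change; set of 5 is {5}
Step 6: find(5) -> no change; set of 5 is {5}
Step 7: find(2) -> no change; set of 2 is {2}
Step 8: find(1) -> no change; set of 1 is {1}
Step 9: find(0) -> no change; set of 0 is {0, 4}
Step 10: find(1) -> no change; set of 1 is {1}
Step 11: find(5) -> no change; set of 5 is {5}
Step 12: union(4, 5) -> merged; set of 4 now {0, 4, 5}
Component of 0: {0, 4, 5}

Answer: 0, 4, 5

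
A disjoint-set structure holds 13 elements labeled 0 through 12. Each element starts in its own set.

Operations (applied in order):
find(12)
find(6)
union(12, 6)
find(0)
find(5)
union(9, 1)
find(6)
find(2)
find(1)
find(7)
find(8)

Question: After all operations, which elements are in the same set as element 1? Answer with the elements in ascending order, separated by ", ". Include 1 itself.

Step 1: find(12) -> no change; set of 12 is {12}
Step 2: find(6) -> no change; set of 6 is {6}
Step 3: union(12, 6) -> merged; set of 12 now {6, 12}
Step 4: find(0) -> no change; set of 0 is {0}
Step 5: find(5) -> no change; set of 5 is {5}
Step 6: union(9, 1) -> merged; set of 9 now {1, 9}
Step 7: find(6) -> no change; set of 6 is {6, 12}
Step 8: find(2) -> no change; set of 2 is {2}
Step 9: find(1) -> no change; set of 1 is {1, 9}
Step 10: find(7) -> no change; set of 7 is {7}
Step 11: find(8) -> no change; set of 8 is {8}
Component of 1: {1, 9}

Answer: 1, 9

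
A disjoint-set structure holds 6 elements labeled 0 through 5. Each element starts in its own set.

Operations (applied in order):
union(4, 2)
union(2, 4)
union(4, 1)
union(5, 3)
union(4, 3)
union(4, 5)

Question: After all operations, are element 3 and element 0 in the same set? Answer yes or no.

Answer: no

Derivation:
Step 1: union(4, 2) -> merged; set of 4 now {2, 4}
Step 2: union(2, 4) -> already same set; set of 2 now {2, 4}
Step 3: union(4, 1) -> merged; set of 4 now {1, 2, 4}
Step 4: union(5, 3) -> merged; set of 5 now {3, 5}
Step 5: union(4, 3) -> merged; set of 4 now {1, 2, 3, 4, 5}
Step 6: union(4, 5) -> already same set; set of 4 now {1, 2, 3, 4, 5}
Set of 3: {1, 2, 3, 4, 5}; 0 is not a member.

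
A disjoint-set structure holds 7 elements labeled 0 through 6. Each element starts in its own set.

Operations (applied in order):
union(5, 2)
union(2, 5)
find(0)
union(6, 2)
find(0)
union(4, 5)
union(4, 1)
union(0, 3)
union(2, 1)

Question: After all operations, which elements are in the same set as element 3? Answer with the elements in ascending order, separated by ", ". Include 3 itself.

Step 1: union(5, 2) -> merged; set of 5 now {2, 5}
Step 2: union(2, 5) -> already same set; set of 2 now {2, 5}
Step 3: find(0) -> no change; set of 0 is {0}
Step 4: union(6, 2) -> merged; set of 6 now {2, 5, 6}
Step 5: find(0) -> no change; set of 0 is {0}
Step 6: union(4, 5) -> merged; set of 4 now {2, 4, 5, 6}
Step 7: union(4, 1) -> merged; set of 4 now {1, 2, 4, 5, 6}
Step 8: union(0, 3) -> merged; set of 0 now {0, 3}
Step 9: union(2, 1) -> already same set; set of 2 now {1, 2, 4, 5, 6}
Component of 3: {0, 3}

Answer: 0, 3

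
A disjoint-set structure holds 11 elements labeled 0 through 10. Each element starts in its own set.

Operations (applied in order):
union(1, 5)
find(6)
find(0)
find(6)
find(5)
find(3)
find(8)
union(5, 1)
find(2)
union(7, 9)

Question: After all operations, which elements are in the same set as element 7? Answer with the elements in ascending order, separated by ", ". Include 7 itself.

Step 1: union(1, 5) -> merged; set of 1 now {1, 5}
Step 2: find(6) -> no change; set of 6 is {6}
Step 3: find(0) -> no change; set of 0 is {0}
Step 4: find(6) -> no change; set of 6 is {6}
Step 5: find(5) -> no change; set of 5 is {1, 5}
Step 6: find(3) -> no change; set of 3 is {3}
Step 7: find(8) -> no change; set of 8 is {8}
Step 8: union(5, 1) -> already same set; set of 5 now {1, 5}
Step 9: find(2) -> no change; set of 2 is {2}
Step 10: union(7, 9) -> merged; set of 7 now {7, 9}
Component of 7: {7, 9}

Answer: 7, 9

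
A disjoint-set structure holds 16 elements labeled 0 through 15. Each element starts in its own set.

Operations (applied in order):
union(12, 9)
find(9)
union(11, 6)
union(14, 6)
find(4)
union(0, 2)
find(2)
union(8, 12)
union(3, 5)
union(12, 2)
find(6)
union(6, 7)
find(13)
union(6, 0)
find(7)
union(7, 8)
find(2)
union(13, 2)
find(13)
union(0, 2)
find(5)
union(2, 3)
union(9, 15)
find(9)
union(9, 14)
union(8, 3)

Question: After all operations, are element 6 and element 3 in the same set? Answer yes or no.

Answer: yes

Derivation:
Step 1: union(12, 9) -> merged; set of 12 now {9, 12}
Step 2: find(9) -> no change; set of 9 is {9, 12}
Step 3: union(11, 6) -> merged; set of 11 now {6, 11}
Step 4: union(14, 6) -> merged; set of 14 now {6, 11, 14}
Step 5: find(4) -> no change; set of 4 is {4}
Step 6: union(0, 2) -> merged; set of 0 now {0, 2}
Step 7: find(2) -> no change; set of 2 is {0, 2}
Step 8: union(8, 12) -> merged; set of 8 now {8, 9, 12}
Step 9: union(3, 5) -> merged; set of 3 now {3, 5}
Step 10: union(12, 2) -> merged; set of 12 now {0, 2, 8, 9, 12}
Step 11: find(6) -> no change; set of 6 is {6, 11, 14}
Step 12: union(6, 7) -> merged; set of 6 now {6, 7, 11, 14}
Step 13: find(13) -> no change; set of 13 is {13}
Step 14: union(6, 0) -> merged; set of 6 now {0, 2, 6, 7, 8, 9, 11, 12, 14}
Step 15: find(7) -> no change; set of 7 is {0, 2, 6, 7, 8, 9, 11, 12, 14}
Step 16: union(7, 8) -> already same set; set of 7 now {0, 2, 6, 7, 8, 9, 11, 12, 14}
Step 17: find(2) -> no change; set of 2 is {0, 2, 6, 7, 8, 9, 11, 12, 14}
Step 18: union(13, 2) -> merged; set of 13 now {0, 2, 6, 7, 8, 9, 11, 12, 13, 14}
Step 19: find(13) -> no change; set of 13 is {0, 2, 6, 7, 8, 9, 11, 12, 13, 14}
Step 20: union(0, 2) -> already same set; set of 0 now {0, 2, 6, 7, 8, 9, 11, 12, 13, 14}
Step 21: find(5) -> no change; set of 5 is {3, 5}
Step 22: union(2, 3) -> merged; set of 2 now {0, 2, 3, 5, 6, 7, 8, 9, 11, 12, 13, 14}
Step 23: union(9, 15) -> merged; set of 9 now {0, 2, 3, 5, 6, 7, 8, 9, 11, 12, 13, 14, 15}
Step 24: find(9) -> no change; set of 9 is {0, 2, 3, 5, 6, 7, 8, 9, 11, 12, 13, 14, 15}
Step 25: union(9, 14) -> already same set; set of 9 now {0, 2, 3, 5, 6, 7, 8, 9, 11, 12, 13, 14, 15}
Step 26: union(8, 3) -> already same set; set of 8 now {0, 2, 3, 5, 6, 7, 8, 9, 11, 12, 13, 14, 15}
Set of 6: {0, 2, 3, 5, 6, 7, 8, 9, 11, 12, 13, 14, 15}; 3 is a member.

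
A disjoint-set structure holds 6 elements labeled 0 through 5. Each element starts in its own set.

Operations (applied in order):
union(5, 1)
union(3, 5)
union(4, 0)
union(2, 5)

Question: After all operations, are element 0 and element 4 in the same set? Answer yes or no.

Answer: yes

Derivation:
Step 1: union(5, 1) -> merged; set of 5 now {1, 5}
Step 2: union(3, 5) -> merged; set of 3 now {1, 3, 5}
Step 3: union(4, 0) -> merged; set of 4 now {0, 4}
Step 4: union(2, 5) -> merged; set of 2 now {1, 2, 3, 5}
Set of 0: {0, 4}; 4 is a member.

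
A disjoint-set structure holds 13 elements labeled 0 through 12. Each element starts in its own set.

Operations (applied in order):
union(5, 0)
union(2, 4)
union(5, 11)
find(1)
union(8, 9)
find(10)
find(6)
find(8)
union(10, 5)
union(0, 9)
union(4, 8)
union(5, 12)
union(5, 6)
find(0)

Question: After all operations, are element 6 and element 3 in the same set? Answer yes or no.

Answer: no

Derivation:
Step 1: union(5, 0) -> merged; set of 5 now {0, 5}
Step 2: union(2, 4) -> merged; set of 2 now {2, 4}
Step 3: union(5, 11) -> merged; set of 5 now {0, 5, 11}
Step 4: find(1) -> no change; set of 1 is {1}
Step 5: union(8, 9) -> merged; set of 8 now {8, 9}
Step 6: find(10) -> no change; set of 10 is {10}
Step 7: find(6) -> no change; set of 6 is {6}
Step 8: find(8) -> no change; set of 8 is {8, 9}
Step 9: union(10, 5) -> merged; set of 10 now {0, 5, 10, 11}
Step 10: union(0, 9) -> merged; set of 0 now {0, 5, 8, 9, 10, 11}
Step 11: union(4, 8) -> merged; set of 4 now {0, 2, 4, 5, 8, 9, 10, 11}
Step 12: union(5, 12) -> merged; set of 5 now {0, 2, 4, 5, 8, 9, 10, 11, 12}
Step 13: union(5, 6) -> merged; set of 5 now {0, 2, 4, 5, 6, 8, 9, 10, 11, 12}
Step 14: find(0) -> no change; set of 0 is {0, 2, 4, 5, 6, 8, 9, 10, 11, 12}
Set of 6: {0, 2, 4, 5, 6, 8, 9, 10, 11, 12}; 3 is not a member.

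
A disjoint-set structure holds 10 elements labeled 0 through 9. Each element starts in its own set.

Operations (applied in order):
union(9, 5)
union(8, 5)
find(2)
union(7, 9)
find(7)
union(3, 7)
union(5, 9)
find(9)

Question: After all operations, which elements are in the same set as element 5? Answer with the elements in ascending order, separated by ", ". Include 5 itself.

Step 1: union(9, 5) -> merged; set of 9 now {5, 9}
Step 2: union(8, 5) -> merged; set of 8 now {5, 8, 9}
Step 3: find(2) -> no change; set of 2 is {2}
Step 4: union(7, 9) -> merged; set of 7 now {5, 7, 8, 9}
Step 5: find(7) -> no change; set of 7 is {5, 7, 8, 9}
Step 6: union(3, 7) -> merged; set of 3 now {3, 5, 7, 8, 9}
Step 7: union(5, 9) -> already same set; set of 5 now {3, 5, 7, 8, 9}
Step 8: find(9) -> no change; set of 9 is {3, 5, 7, 8, 9}
Component of 5: {3, 5, 7, 8, 9}

Answer: 3, 5, 7, 8, 9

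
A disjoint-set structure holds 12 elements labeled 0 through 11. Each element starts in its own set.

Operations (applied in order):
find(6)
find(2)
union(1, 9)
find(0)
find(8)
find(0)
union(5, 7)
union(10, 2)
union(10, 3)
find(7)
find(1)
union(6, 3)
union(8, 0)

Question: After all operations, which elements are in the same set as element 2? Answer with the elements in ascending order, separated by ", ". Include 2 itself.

Step 1: find(6) -> no change; set of 6 is {6}
Step 2: find(2) -> no change; set of 2 is {2}
Step 3: union(1, 9) -> merged; set of 1 now {1, 9}
Step 4: find(0) -> no change; set of 0 is {0}
Step 5: find(8) -> no change; set of 8 is {8}
Step 6: find(0) -> no change; set of 0 is {0}
Step 7: union(5, 7) -> merged; set of 5 now {5, 7}
Step 8: union(10, 2) -> merged; set of 10 now {2, 10}
Step 9: union(10, 3) -> merged; set of 10 now {2, 3, 10}
Step 10: find(7) -> no change; set of 7 is {5, 7}
Step 11: find(1) -> no change; set of 1 is {1, 9}
Step 12: union(6, 3) -> merged; set of 6 now {2, 3, 6, 10}
Step 13: union(8, 0) -> merged; set of 8 now {0, 8}
Component of 2: {2, 3, 6, 10}

Answer: 2, 3, 6, 10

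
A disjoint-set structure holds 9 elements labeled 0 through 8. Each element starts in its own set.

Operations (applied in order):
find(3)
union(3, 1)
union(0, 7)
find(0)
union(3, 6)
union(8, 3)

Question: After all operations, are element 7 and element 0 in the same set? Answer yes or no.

Answer: yes

Derivation:
Step 1: find(3) -> no change; set of 3 is {3}
Step 2: union(3, 1) -> merged; set of 3 now {1, 3}
Step 3: union(0, 7) -> merged; set of 0 now {0, 7}
Step 4: find(0) -> no change; set of 0 is {0, 7}
Step 5: union(3, 6) -> merged; set of 3 now {1, 3, 6}
Step 6: union(8, 3) -> merged; set of 8 now {1, 3, 6, 8}
Set of 7: {0, 7}; 0 is a member.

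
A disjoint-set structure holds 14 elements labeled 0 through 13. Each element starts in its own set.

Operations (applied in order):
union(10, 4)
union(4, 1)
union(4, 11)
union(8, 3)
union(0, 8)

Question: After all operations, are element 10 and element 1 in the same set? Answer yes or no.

Answer: yes

Derivation:
Step 1: union(10, 4) -> merged; set of 10 now {4, 10}
Step 2: union(4, 1) -> merged; set of 4 now {1, 4, 10}
Step 3: union(4, 11) -> merged; set of 4 now {1, 4, 10, 11}
Step 4: union(8, 3) -> merged; set of 8 now {3, 8}
Step 5: union(0, 8) -> merged; set of 0 now {0, 3, 8}
Set of 10: {1, 4, 10, 11}; 1 is a member.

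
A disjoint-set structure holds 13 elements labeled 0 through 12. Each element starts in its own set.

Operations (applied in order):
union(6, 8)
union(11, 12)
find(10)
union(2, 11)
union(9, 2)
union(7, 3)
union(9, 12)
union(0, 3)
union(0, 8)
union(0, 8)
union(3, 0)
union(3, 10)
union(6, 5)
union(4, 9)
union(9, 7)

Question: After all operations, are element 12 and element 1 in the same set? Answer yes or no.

Step 1: union(6, 8) -> merged; set of 6 now {6, 8}
Step 2: union(11, 12) -> merged; set of 11 now {11, 12}
Step 3: find(10) -> no change; set of 10 is {10}
Step 4: union(2, 11) -> merged; set of 2 now {2, 11, 12}
Step 5: union(9, 2) -> merged; set of 9 now {2, 9, 11, 12}
Step 6: union(7, 3) -> merged; set of 7 now {3, 7}
Step 7: union(9, 12) -> already same set; set of 9 now {2, 9, 11, 12}
Step 8: union(0, 3) -> merged; set of 0 now {0, 3, 7}
Step 9: union(0, 8) -> merged; set of 0 now {0, 3, 6, 7, 8}
Step 10: union(0, 8) -> already same set; set of 0 now {0, 3, 6, 7, 8}
Step 11: union(3, 0) -> already same set; set of 3 now {0, 3, 6, 7, 8}
Step 12: union(3, 10) -> merged; set of 3 now {0, 3, 6, 7, 8, 10}
Step 13: union(6, 5) -> merged; set of 6 now {0, 3, 5, 6, 7, 8, 10}
Step 14: union(4, 9) -> merged; set of 4 now {2, 4, 9, 11, 12}
Step 15: union(9, 7) -> merged; set of 9 now {0, 2, 3, 4, 5, 6, 7, 8, 9, 10, 11, 12}
Set of 12: {0, 2, 3, 4, 5, 6, 7, 8, 9, 10, 11, 12}; 1 is not a member.

Answer: no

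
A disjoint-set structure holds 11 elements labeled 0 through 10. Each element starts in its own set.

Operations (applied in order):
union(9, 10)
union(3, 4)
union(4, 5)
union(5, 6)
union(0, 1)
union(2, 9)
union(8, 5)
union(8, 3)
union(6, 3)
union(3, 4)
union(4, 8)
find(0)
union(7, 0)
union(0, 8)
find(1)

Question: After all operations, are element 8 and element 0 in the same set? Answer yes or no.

Step 1: union(9, 10) -> merged; set of 9 now {9, 10}
Step 2: union(3, 4) -> merged; set of 3 now {3, 4}
Step 3: union(4, 5) -> merged; set of 4 now {3, 4, 5}
Step 4: union(5, 6) -> merged; set of 5 now {3, 4, 5, 6}
Step 5: union(0, 1) -> merged; set of 0 now {0, 1}
Step 6: union(2, 9) -> merged; set of 2 now {2, 9, 10}
Step 7: union(8, 5) -> merged; set of 8 now {3, 4, 5, 6, 8}
Step 8: union(8, 3) -> already same set; set of 8 now {3, 4, 5, 6, 8}
Step 9: union(6, 3) -> already same set; set of 6 now {3, 4, 5, 6, 8}
Step 10: union(3, 4) -> already same set; set of 3 now {3, 4, 5, 6, 8}
Step 11: union(4, 8) -> already same set; set of 4 now {3, 4, 5, 6, 8}
Step 12: find(0) -> no change; set of 0 is {0, 1}
Step 13: union(7, 0) -> merged; set of 7 now {0, 1, 7}
Step 14: union(0, 8) -> merged; set of 0 now {0, 1, 3, 4, 5, 6, 7, 8}
Step 15: find(1) -> no change; set of 1 is {0, 1, 3, 4, 5, 6, 7, 8}
Set of 8: {0, 1, 3, 4, 5, 6, 7, 8}; 0 is a member.

Answer: yes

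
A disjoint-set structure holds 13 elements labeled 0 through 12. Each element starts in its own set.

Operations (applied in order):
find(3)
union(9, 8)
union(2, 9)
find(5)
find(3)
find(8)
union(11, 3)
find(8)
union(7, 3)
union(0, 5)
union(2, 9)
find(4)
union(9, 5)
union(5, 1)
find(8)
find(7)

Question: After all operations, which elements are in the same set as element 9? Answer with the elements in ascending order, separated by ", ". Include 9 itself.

Answer: 0, 1, 2, 5, 8, 9

Derivation:
Step 1: find(3) -> no change; set of 3 is {3}
Step 2: union(9, 8) -> merged; set of 9 now {8, 9}
Step 3: union(2, 9) -> merged; set of 2 now {2, 8, 9}
Step 4: find(5) -> no change; set of 5 is {5}
Step 5: find(3) -> no change; set of 3 is {3}
Step 6: find(8) -> no change; set of 8 is {2, 8, 9}
Step 7: union(11, 3) -> merged; set of 11 now {3, 11}
Step 8: find(8) -> no change; set of 8 is {2, 8, 9}
Step 9: union(7, 3) -> merged; set of 7 now {3, 7, 11}
Step 10: union(0, 5) -> merged; set of 0 now {0, 5}
Step 11: union(2, 9) -> already same set; set of 2 now {2, 8, 9}
Step 12: find(4) -> no change; set of 4 is {4}
Step 13: union(9, 5) -> merged; set of 9 now {0, 2, 5, 8, 9}
Step 14: union(5, 1) -> merged; set of 5 now {0, 1, 2, 5, 8, 9}
Step 15: find(8) -> no change; set of 8 is {0, 1, 2, 5, 8, 9}
Step 16: find(7) -> no change; set of 7 is {3, 7, 11}
Component of 9: {0, 1, 2, 5, 8, 9}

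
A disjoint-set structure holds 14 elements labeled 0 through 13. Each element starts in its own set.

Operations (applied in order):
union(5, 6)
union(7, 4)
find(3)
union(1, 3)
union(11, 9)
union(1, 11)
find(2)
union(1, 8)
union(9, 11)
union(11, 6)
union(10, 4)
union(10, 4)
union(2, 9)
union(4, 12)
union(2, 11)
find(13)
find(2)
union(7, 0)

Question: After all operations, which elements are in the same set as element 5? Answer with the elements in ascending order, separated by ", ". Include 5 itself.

Answer: 1, 2, 3, 5, 6, 8, 9, 11

Derivation:
Step 1: union(5, 6) -> merged; set of 5 now {5, 6}
Step 2: union(7, 4) -> merged; set of 7 now {4, 7}
Step 3: find(3) -> no change; set of 3 is {3}
Step 4: union(1, 3) -> merged; set of 1 now {1, 3}
Step 5: union(11, 9) -> merged; set of 11 now {9, 11}
Step 6: union(1, 11) -> merged; set of 1 now {1, 3, 9, 11}
Step 7: find(2) -> no change; set of 2 is {2}
Step 8: union(1, 8) -> merged; set of 1 now {1, 3, 8, 9, 11}
Step 9: union(9, 11) -> already same set; set of 9 now {1, 3, 8, 9, 11}
Step 10: union(11, 6) -> merged; set of 11 now {1, 3, 5, 6, 8, 9, 11}
Step 11: union(10, 4) -> merged; set of 10 now {4, 7, 10}
Step 12: union(10, 4) -> already same set; set of 10 now {4, 7, 10}
Step 13: union(2, 9) -> merged; set of 2 now {1, 2, 3, 5, 6, 8, 9, 11}
Step 14: union(4, 12) -> merged; set of 4 now {4, 7, 10, 12}
Step 15: union(2, 11) -> already same set; set of 2 now {1, 2, 3, 5, 6, 8, 9, 11}
Step 16: find(13) -> no change; set of 13 is {13}
Step 17: find(2) -> no change; set of 2 is {1, 2, 3, 5, 6, 8, 9, 11}
Step 18: union(7, 0) -> merged; set of 7 now {0, 4, 7, 10, 12}
Component of 5: {1, 2, 3, 5, 6, 8, 9, 11}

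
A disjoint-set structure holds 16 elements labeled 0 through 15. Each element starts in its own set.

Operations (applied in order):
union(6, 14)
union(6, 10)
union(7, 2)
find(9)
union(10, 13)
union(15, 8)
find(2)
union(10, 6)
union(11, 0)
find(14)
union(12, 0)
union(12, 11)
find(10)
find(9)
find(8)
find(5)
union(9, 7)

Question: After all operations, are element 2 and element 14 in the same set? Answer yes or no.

Step 1: union(6, 14) -> merged; set of 6 now {6, 14}
Step 2: union(6, 10) -> merged; set of 6 now {6, 10, 14}
Step 3: union(7, 2) -> merged; set of 7 now {2, 7}
Step 4: find(9) -> no change; set of 9 is {9}
Step 5: union(10, 13) -> merged; set of 10 now {6, 10, 13, 14}
Step 6: union(15, 8) -> merged; set of 15 now {8, 15}
Step 7: find(2) -> no change; set of 2 is {2, 7}
Step 8: union(10, 6) -> already same set; set of 10 now {6, 10, 13, 14}
Step 9: union(11, 0) -> merged; set of 11 now {0, 11}
Step 10: find(14) -> no change; set of 14 is {6, 10, 13, 14}
Step 11: union(12, 0) -> merged; set of 12 now {0, 11, 12}
Step 12: union(12, 11) -> already same set; set of 12 now {0, 11, 12}
Step 13: find(10) -> no change; set of 10 is {6, 10, 13, 14}
Step 14: find(9) -> no change; set of 9 is {9}
Step 15: find(8) -> no change; set of 8 is {8, 15}
Step 16: find(5) -> no change; set of 5 is {5}
Step 17: union(9, 7) -> merged; set of 9 now {2, 7, 9}
Set of 2: {2, 7, 9}; 14 is not a member.

Answer: no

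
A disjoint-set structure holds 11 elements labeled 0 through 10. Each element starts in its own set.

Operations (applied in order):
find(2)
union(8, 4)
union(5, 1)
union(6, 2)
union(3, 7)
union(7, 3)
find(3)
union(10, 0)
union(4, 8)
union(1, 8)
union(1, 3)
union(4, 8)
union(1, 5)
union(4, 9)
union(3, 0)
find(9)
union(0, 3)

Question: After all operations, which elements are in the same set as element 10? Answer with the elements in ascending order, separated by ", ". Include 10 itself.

Answer: 0, 1, 3, 4, 5, 7, 8, 9, 10

Derivation:
Step 1: find(2) -> no change; set of 2 is {2}
Step 2: union(8, 4) -> merged; set of 8 now {4, 8}
Step 3: union(5, 1) -> merged; set of 5 now {1, 5}
Step 4: union(6, 2) -> merged; set of 6 now {2, 6}
Step 5: union(3, 7) -> merged; set of 3 now {3, 7}
Step 6: union(7, 3) -> already same set; set of 7 now {3, 7}
Step 7: find(3) -> no change; set of 3 is {3, 7}
Step 8: union(10, 0) -> merged; set of 10 now {0, 10}
Step 9: union(4, 8) -> already same set; set of 4 now {4, 8}
Step 10: union(1, 8) -> merged; set of 1 now {1, 4, 5, 8}
Step 11: union(1, 3) -> merged; set of 1 now {1, 3, 4, 5, 7, 8}
Step 12: union(4, 8) -> already same set; set of 4 now {1, 3, 4, 5, 7, 8}
Step 13: union(1, 5) -> already same set; set of 1 now {1, 3, 4, 5, 7, 8}
Step 14: union(4, 9) -> merged; set of 4 now {1, 3, 4, 5, 7, 8, 9}
Step 15: union(3, 0) -> merged; set of 3 now {0, 1, 3, 4, 5, 7, 8, 9, 10}
Step 16: find(9) -> no change; set of 9 is {0, 1, 3, 4, 5, 7, 8, 9, 10}
Step 17: union(0, 3) -> already same set; set of 0 now {0, 1, 3, 4, 5, 7, 8, 9, 10}
Component of 10: {0, 1, 3, 4, 5, 7, 8, 9, 10}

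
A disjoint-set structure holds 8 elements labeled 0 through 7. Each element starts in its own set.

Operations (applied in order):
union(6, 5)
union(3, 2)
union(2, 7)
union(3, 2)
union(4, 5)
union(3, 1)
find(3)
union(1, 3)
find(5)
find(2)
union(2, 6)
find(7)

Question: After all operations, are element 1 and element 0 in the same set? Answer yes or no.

Answer: no

Derivation:
Step 1: union(6, 5) -> merged; set of 6 now {5, 6}
Step 2: union(3, 2) -> merged; set of 3 now {2, 3}
Step 3: union(2, 7) -> merged; set of 2 now {2, 3, 7}
Step 4: union(3, 2) -> already same set; set of 3 now {2, 3, 7}
Step 5: union(4, 5) -> merged; set of 4 now {4, 5, 6}
Step 6: union(3, 1) -> merged; set of 3 now {1, 2, 3, 7}
Step 7: find(3) -> no change; set of 3 is {1, 2, 3, 7}
Step 8: union(1, 3) -> already same set; set of 1 now {1, 2, 3, 7}
Step 9: find(5) -> no change; set of 5 is {4, 5, 6}
Step 10: find(2) -> no change; set of 2 is {1, 2, 3, 7}
Step 11: union(2, 6) -> merged; set of 2 now {1, 2, 3, 4, 5, 6, 7}
Step 12: find(7) -> no change; set of 7 is {1, 2, 3, 4, 5, 6, 7}
Set of 1: {1, 2, 3, 4, 5, 6, 7}; 0 is not a member.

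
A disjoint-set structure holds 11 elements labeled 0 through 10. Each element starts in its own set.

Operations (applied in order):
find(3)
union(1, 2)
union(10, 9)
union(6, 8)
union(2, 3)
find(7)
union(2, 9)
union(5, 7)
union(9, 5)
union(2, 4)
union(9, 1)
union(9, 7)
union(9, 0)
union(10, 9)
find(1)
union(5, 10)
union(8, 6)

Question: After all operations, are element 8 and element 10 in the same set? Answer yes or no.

Answer: no

Derivation:
Step 1: find(3) -> no change; set of 3 is {3}
Step 2: union(1, 2) -> merged; set of 1 now {1, 2}
Step 3: union(10, 9) -> merged; set of 10 now {9, 10}
Step 4: union(6, 8) -> merged; set of 6 now {6, 8}
Step 5: union(2, 3) -> merged; set of 2 now {1, 2, 3}
Step 6: find(7) -> no change; set of 7 is {7}
Step 7: union(2, 9) -> merged; set of 2 now {1, 2, 3, 9, 10}
Step 8: union(5, 7) -> merged; set of 5 now {5, 7}
Step 9: union(9, 5) -> merged; set of 9 now {1, 2, 3, 5, 7, 9, 10}
Step 10: union(2, 4) -> merged; set of 2 now {1, 2, 3, 4, 5, 7, 9, 10}
Step 11: union(9, 1) -> already same set; set of 9 now {1, 2, 3, 4, 5, 7, 9, 10}
Step 12: union(9, 7) -> already same set; set of 9 now {1, 2, 3, 4, 5, 7, 9, 10}
Step 13: union(9, 0) -> merged; set of 9 now {0, 1, 2, 3, 4, 5, 7, 9, 10}
Step 14: union(10, 9) -> already same set; set of 10 now {0, 1, 2, 3, 4, 5, 7, 9, 10}
Step 15: find(1) -> no change; set of 1 is {0, 1, 2, 3, 4, 5, 7, 9, 10}
Step 16: union(5, 10) -> already same set; set of 5 now {0, 1, 2, 3, 4, 5, 7, 9, 10}
Step 17: union(8, 6) -> already same set; set of 8 now {6, 8}
Set of 8: {6, 8}; 10 is not a member.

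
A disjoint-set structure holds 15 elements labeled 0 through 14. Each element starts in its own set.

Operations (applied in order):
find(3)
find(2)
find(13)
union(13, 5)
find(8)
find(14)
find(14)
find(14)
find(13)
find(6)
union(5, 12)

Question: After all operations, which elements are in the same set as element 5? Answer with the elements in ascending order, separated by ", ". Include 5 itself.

Answer: 5, 12, 13

Derivation:
Step 1: find(3) -> no change; set of 3 is {3}
Step 2: find(2) -> no change; set of 2 is {2}
Step 3: find(13) -> no change; set of 13 is {13}
Step 4: union(13, 5) -> merged; set of 13 now {5, 13}
Step 5: find(8) -> no change; set of 8 is {8}
Step 6: find(14) -> no change; set of 14 is {14}
Step 7: find(14) -> no change; set of 14 is {14}
Step 8: find(14) -> no change; set of 14 is {14}
Step 9: find(13) -> no change; set of 13 is {5, 13}
Step 10: find(6) -> no change; set of 6 is {6}
Step 11: union(5, 12) -> merged; set of 5 now {5, 12, 13}
Component of 5: {5, 12, 13}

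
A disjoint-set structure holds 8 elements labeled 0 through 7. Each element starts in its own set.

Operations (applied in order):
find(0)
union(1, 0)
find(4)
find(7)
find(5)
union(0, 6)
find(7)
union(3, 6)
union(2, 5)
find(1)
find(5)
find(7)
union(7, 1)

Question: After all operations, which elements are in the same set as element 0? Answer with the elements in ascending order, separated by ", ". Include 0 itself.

Answer: 0, 1, 3, 6, 7

Derivation:
Step 1: find(0) -> no change; set of 0 is {0}
Step 2: union(1, 0) -> merged; set of 1 now {0, 1}
Step 3: find(4) -> no change; set of 4 is {4}
Step 4: find(7) -> no change; set of 7 is {7}
Step 5: find(5) -> no change; set of 5 is {5}
Step 6: union(0, 6) -> merged; set of 0 now {0, 1, 6}
Step 7: find(7) -> no change; set of 7 is {7}
Step 8: union(3, 6) -> merged; set of 3 now {0, 1, 3, 6}
Step 9: union(2, 5) -> merged; set of 2 now {2, 5}
Step 10: find(1) -> no change; set of 1 is {0, 1, 3, 6}
Step 11: find(5) -> no change; set of 5 is {2, 5}
Step 12: find(7) -> no change; set of 7 is {7}
Step 13: union(7, 1) -> merged; set of 7 now {0, 1, 3, 6, 7}
Component of 0: {0, 1, 3, 6, 7}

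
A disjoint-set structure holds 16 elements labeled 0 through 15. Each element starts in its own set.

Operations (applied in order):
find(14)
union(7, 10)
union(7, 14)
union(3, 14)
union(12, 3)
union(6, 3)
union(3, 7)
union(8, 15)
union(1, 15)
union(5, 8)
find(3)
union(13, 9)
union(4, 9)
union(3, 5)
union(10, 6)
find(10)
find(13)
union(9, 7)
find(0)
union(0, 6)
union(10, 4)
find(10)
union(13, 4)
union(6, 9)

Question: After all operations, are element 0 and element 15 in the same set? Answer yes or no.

Answer: yes

Derivation:
Step 1: find(14) -> no change; set of 14 is {14}
Step 2: union(7, 10) -> merged; set of 7 now {7, 10}
Step 3: union(7, 14) -> merged; set of 7 now {7, 10, 14}
Step 4: union(3, 14) -> merged; set of 3 now {3, 7, 10, 14}
Step 5: union(12, 3) -> merged; set of 12 now {3, 7, 10, 12, 14}
Step 6: union(6, 3) -> merged; set of 6 now {3, 6, 7, 10, 12, 14}
Step 7: union(3, 7) -> already same set; set of 3 now {3, 6, 7, 10, 12, 14}
Step 8: union(8, 15) -> merged; set of 8 now {8, 15}
Step 9: union(1, 15) -> merged; set of 1 now {1, 8, 15}
Step 10: union(5, 8) -> merged; set of 5 now {1, 5, 8, 15}
Step 11: find(3) -> no change; set of 3 is {3, 6, 7, 10, 12, 14}
Step 12: union(13, 9) -> merged; set of 13 now {9, 13}
Step 13: union(4, 9) -> merged; set of 4 now {4, 9, 13}
Step 14: union(3, 5) -> merged; set of 3 now {1, 3, 5, 6, 7, 8, 10, 12, 14, 15}
Step 15: union(10, 6) -> already same set; set of 10 now {1, 3, 5, 6, 7, 8, 10, 12, 14, 15}
Step 16: find(10) -> no change; set of 10 is {1, 3, 5, 6, 7, 8, 10, 12, 14, 15}
Step 17: find(13) -> no change; set of 13 is {4, 9, 13}
Step 18: union(9, 7) -> merged; set of 9 now {1, 3, 4, 5, 6, 7, 8, 9, 10, 12, 13, 14, 15}
Step 19: find(0) -> no change; set of 0 is {0}
Step 20: union(0, 6) -> merged; set of 0 now {0, 1, 3, 4, 5, 6, 7, 8, 9, 10, 12, 13, 14, 15}
Step 21: union(10, 4) -> already same set; set of 10 now {0, 1, 3, 4, 5, 6, 7, 8, 9, 10, 12, 13, 14, 15}
Step 22: find(10) -> no change; set of 10 is {0, 1, 3, 4, 5, 6, 7, 8, 9, 10, 12, 13, 14, 15}
Step 23: union(13, 4) -> already same set; set of 13 now {0, 1, 3, 4, 5, 6, 7, 8, 9, 10, 12, 13, 14, 15}
Step 24: union(6, 9) -> already same set; set of 6 now {0, 1, 3, 4, 5, 6, 7, 8, 9, 10, 12, 13, 14, 15}
Set of 0: {0, 1, 3, 4, 5, 6, 7, 8, 9, 10, 12, 13, 14, 15}; 15 is a member.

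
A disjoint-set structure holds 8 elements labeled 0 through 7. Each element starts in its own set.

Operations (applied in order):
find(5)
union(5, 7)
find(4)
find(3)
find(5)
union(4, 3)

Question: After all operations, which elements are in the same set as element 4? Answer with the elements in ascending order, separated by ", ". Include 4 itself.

Step 1: find(5) -> no change; set of 5 is {5}
Step 2: union(5, 7) -> merged; set of 5 now {5, 7}
Step 3: find(4) -> no change; set of 4 is {4}
Step 4: find(3) -> no change; set of 3 is {3}
Step 5: find(5) -> no change; set of 5 is {5, 7}
Step 6: union(4, 3) -> merged; set of 4 now {3, 4}
Component of 4: {3, 4}

Answer: 3, 4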